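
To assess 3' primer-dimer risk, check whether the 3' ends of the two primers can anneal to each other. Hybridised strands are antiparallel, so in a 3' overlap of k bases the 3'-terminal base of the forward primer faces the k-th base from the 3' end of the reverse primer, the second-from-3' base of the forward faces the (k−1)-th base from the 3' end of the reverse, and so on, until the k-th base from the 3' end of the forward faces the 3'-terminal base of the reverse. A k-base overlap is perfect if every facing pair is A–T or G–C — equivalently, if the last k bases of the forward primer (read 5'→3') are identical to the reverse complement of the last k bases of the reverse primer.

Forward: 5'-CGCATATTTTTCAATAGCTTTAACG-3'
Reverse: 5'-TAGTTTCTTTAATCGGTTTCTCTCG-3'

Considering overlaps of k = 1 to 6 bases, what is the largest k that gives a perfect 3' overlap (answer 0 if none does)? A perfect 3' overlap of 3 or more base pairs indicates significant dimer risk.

Longest perfect overlap: 2 complementary base pairs; below the dimer-risk threshold (threshold 3).

Last 6 bases (5'→3') — forward …TTAACG, reverse …CTCTCG.
Reverse complement of the reverse primer's last 6 bases: CGAGAG; its first k bases are the reverse complement of the reverse primer's last k bases, so a perfect k-base overlap needs the forward primer's last k bases to equal them.
Comparing (forward last k vs required): k=1: G vs C ✗; k=2: CG vs CG ✓; k=3: ACG vs CGA ✗; k=4: AACG vs CGAG ✗; k=5: TAACG vs CGAGA ✗; k=6: TTAACG vs CGAGAG ✗.
Only k = 2 is perfect, so the longest perfect 3' overlap is 2.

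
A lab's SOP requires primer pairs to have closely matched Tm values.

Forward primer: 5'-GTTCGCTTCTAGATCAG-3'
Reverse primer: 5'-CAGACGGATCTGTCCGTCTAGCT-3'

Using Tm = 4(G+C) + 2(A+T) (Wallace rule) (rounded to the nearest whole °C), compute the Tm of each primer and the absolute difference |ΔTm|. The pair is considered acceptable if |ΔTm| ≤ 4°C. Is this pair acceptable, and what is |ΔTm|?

|ΔTm| = 22°C; the pair is not acceptable.

Forward: A=3 T=6 G=4 C=4 → Tm = 2·9 + 4·8 = 50°C.
Reverse: A=4 T=6 G=6 C=7 → Tm = 2·10 + 4·13 = 72°C.
|ΔTm| = |50 − 72| = 22°C, > 4°C.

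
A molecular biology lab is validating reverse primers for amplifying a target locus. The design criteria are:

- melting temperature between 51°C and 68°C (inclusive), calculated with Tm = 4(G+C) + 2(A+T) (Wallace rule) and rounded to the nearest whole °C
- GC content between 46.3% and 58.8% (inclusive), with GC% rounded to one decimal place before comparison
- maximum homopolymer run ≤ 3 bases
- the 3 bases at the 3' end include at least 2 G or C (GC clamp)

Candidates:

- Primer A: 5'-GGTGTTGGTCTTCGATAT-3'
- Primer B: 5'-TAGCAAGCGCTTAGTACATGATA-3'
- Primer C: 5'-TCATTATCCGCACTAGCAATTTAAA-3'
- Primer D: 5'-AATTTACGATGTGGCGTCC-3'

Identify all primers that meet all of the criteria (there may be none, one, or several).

Primer A (18 nt, A=2 T=8 G=6 C=2): Tm = 2·10 + 4·8 = 52°C ✓; GC 8/18 = 44.4%, outside 46.3–58.8% ✗; longest run = 2 ✓; 3' end TAT has 0 G/C, need ≥2 ✗ — fails.
Primer B (23 nt, A=8 T=6 G=5 C=4): Tm = 2·14 + 4·9 = 64°C ✓; GC 9/23 = 39.1%, outside 46.3–58.8% ✗; longest run = 2 ✓; 3' end ATA has 0 G/C, need ≥2 ✗ — fails.
Primer C (25 nt, A=9 T=8 G=2 C=6): Tm = 2·17 + 4·8 = 66°C ✓; GC 8/25 = 32.0%, outside 46.3–58.8% ✗; longest run = 3 ✓; 3' end AAA has 0 G/C, need ≥2 ✗ — fails.
Primer D (19 nt, A=4 T=6 G=5 C=4): Tm = 2·10 + 4·9 = 56°C ✓; GC 9/19 = 47.4% ✓; longest run = 3 ✓; 3' end TCC has 2 G/C ✓ — passes.

Primer D only.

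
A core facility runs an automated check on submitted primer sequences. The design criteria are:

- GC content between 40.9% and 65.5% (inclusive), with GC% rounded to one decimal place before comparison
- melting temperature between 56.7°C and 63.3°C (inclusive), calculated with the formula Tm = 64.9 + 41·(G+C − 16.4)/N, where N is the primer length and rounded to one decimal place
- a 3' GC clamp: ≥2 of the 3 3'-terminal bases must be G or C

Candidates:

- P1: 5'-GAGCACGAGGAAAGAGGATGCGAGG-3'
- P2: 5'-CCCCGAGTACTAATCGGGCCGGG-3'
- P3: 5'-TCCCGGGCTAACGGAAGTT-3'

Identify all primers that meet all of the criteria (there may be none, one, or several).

P1 (25 nt, A=9 T=1 G=12 C=3): GC 15/25 = 60.0% ✓; Tm = 64.9 + 41·(15 − 16.4)/25 = 62.6°C ✓; 3' end AGG has 2 G/C ✓ — passes.
P2 (23 nt, A=4 T=3 G=8 C=8): GC 16/23 = 69.6%, outside 40.9–65.5% ✗; Tm = 64.9 + 41·(16 − 16.4)/23 = 64.2°C, outside 56.7–63.3°C ✗; 3' end GGG has 3 G/C ✓ — fails.
P3 (19 nt, A=4 T=4 G=6 C=5): GC 11/19 = 57.9% ✓; Tm = 64.9 + 41·(11 − 16.4)/19 = 53.2°C, outside 56.7–63.3°C ✗; 3' end GTT has 1 G/C, need ≥2 ✗ — fails.

P1 only.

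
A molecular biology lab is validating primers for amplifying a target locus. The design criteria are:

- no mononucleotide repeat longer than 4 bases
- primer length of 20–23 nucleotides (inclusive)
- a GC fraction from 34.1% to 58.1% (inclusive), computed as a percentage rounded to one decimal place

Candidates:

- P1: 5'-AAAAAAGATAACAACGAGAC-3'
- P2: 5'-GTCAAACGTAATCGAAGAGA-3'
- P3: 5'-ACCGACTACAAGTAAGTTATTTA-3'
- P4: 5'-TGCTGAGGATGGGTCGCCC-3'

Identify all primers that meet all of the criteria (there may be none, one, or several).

P1 (20 nt, A=13 T=1 G=3 C=3): longest run = 6, exceeds 4 ✗; length 20 ✓; GC 6/20 = 30.0%, outside 34.1–58.1% ✗ — fails.
P2 (20 nt, A=9 T=3 G=5 C=3): longest run = 3 ✓; length 20 ✓; GC 8/20 = 40.0% ✓ — passes.
P3 (23 nt, A=9 T=7 G=3 C=4): longest run = 3 ✓; length 23 ✓; GC 7/23 = 30.4%, outside 34.1–58.1% ✗ — fails.
P4 (19 nt, A=2 T=4 G=8 C=5): longest run = 3 ✓; length 19, outside 20–23 ✗; GC 13/19 = 68.4%, outside 34.1–58.1% ✗ — fails.

P2 only.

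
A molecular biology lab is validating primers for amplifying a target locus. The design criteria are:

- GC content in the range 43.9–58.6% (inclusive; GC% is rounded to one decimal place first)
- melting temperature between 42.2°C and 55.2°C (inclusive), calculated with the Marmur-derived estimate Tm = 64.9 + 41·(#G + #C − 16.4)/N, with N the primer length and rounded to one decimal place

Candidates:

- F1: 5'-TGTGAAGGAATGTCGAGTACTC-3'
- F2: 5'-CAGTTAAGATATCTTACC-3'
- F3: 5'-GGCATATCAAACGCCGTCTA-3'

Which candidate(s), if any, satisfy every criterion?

F1 and F3.

F1 (22 nt, A=6 T=6 G=7 C=3): GC 10/22 = 45.5% ✓; Tm = 64.9 + 41·(10 − 16.4)/22 = 53.0°C ✓ — passes.
F2 (18 nt, A=6 T=6 G=2 C=4): GC 6/18 = 33.3%, outside 43.9–58.6% ✗; Tm = 64.9 + 41·(6 − 16.4)/18 = 41.2°C, outside 42.2–55.2°C ✗ — fails.
F3 (20 nt, A=6 T=4 G=4 C=6): GC 10/20 = 50.0% ✓; Tm = 64.9 + 41·(10 − 16.4)/20 = 51.8°C ✓ — passes.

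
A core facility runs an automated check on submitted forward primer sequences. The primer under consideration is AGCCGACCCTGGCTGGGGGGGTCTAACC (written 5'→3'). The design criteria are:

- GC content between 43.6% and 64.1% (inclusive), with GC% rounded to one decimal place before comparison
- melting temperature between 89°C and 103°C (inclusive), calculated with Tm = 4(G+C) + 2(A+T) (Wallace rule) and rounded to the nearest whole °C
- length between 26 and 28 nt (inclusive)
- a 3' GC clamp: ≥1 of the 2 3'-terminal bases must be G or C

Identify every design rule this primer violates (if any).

Fails: GC content.

Base counts: A=4, T=4, G=11, C=9 (length 28).
GC content: GC 20/28 = 71.4%, outside 43.6–64.1% ✗
Tm: Tm = 2·8 + 4·20 = 96°C ✓
length: length 28 ✓
GC clamp: 3' end CC has 2 G/C ✓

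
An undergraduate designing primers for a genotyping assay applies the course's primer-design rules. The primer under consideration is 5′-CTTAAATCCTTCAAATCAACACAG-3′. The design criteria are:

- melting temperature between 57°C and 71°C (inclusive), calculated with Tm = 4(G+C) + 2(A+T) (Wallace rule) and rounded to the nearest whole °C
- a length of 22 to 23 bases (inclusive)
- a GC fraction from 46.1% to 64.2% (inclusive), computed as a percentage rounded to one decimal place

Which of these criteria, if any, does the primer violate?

Base counts: A=10, T=6, G=1, C=7 (length 24).
Tm: Tm = 2·16 + 4·8 = 64°C ✓
length: length 24, outside 22–23 ✗
GC content: GC 8/24 = 33.3%, outside 46.1–64.2% ✗

Fails: length, GC content.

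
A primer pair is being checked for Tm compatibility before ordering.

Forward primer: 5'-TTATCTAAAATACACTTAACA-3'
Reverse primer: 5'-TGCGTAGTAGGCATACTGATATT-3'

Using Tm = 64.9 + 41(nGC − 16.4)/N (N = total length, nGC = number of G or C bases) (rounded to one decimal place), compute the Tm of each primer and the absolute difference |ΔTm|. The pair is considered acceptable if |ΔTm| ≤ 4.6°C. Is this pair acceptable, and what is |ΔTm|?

Forward: G+C = 4, N = 21 → Tm = 64.9 + 41·(4 − 16.4)/21 = 40.7°C.
Reverse: G+C = 9, N = 23 → Tm = 64.9 + 41·(9 − 16.4)/23 = 51.7°C.
|ΔTm| = |40.7 − 51.7| = 11.0°C, > 4.6°C.

|ΔTm| = 11.0°C; the pair is not acceptable.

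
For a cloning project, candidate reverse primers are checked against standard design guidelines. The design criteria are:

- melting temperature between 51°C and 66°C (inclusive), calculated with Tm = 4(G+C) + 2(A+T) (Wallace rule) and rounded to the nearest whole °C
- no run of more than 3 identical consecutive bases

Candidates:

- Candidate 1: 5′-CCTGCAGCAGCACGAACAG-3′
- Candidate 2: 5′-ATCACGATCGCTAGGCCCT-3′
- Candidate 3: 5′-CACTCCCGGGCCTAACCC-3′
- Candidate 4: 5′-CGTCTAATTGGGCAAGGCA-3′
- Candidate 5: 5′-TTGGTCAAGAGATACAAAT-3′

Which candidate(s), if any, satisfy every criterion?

Candidate 1, Candidate 2, Candidate 3 and Candidate 4.

Candidate 1 (19 nt, A=6 T=1 G=5 C=7): Tm = 2·7 + 4·12 = 62°C ✓; longest run = 2 ✓ — passes.
Candidate 2 (19 nt, A=4 T=4 G=4 C=7): Tm = 2·8 + 4·11 = 60°C ✓; longest run = 3 ✓ — passes.
Candidate 3 (18 nt, A=3 T=2 G=3 C=10): Tm = 2·5 + 4·13 = 62°C ✓; longest run = 3 ✓ — passes.
Candidate 4 (19 nt, A=5 T=4 G=6 C=4): Tm = 2·9 + 4·10 = 58°C ✓; longest run = 3 ✓ — passes.
Candidate 5 (19 nt, A=8 T=5 G=4 C=2): Tm = 2·13 + 4·6 = 50°C, outside 51–66°C ✗; longest run = 3 ✓ — fails.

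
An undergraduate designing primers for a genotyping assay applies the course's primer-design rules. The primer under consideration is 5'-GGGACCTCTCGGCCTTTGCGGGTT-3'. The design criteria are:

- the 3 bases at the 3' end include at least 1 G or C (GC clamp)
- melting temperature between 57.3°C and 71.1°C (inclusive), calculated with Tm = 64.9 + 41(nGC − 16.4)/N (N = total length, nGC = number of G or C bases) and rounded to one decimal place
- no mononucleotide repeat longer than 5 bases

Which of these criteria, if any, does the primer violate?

Base counts: A=1, T=7, G=9, C=7 (length 24).
GC clamp: 3' end GTT has 1 G/C ✓
Tm: Tm = 64.9 + 41·(16 − 16.4)/24 = 64.2°C ✓
homopolymer run: longest run = 3 ✓

Meets all criteria.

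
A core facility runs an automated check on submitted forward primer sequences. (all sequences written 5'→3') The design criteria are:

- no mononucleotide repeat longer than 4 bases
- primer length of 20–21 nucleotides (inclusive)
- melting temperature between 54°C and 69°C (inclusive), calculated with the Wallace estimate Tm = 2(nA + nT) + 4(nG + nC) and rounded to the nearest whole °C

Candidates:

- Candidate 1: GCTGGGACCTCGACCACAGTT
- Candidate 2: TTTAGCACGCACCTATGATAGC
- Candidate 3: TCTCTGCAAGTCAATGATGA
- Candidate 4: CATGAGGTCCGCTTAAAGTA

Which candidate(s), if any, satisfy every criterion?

Candidate 1 (21 nt, A=4 T=4 G=6 C=7): longest run = 3 ✓; length 21 ✓; Tm = 2·8 + 4·13 = 68°C ✓ — passes.
Candidate 2 (22 nt, A=6 T=6 G=4 C=6): longest run = 3 ✓; length 22, outside 20–21 ✗; Tm = 2·12 + 4·10 = 64°C ✓ — fails.
Candidate 3 (20 nt, A=6 T=6 G=4 C=4): longest run = 2 ✓; length 20 ✓; Tm = 2·12 + 4·8 = 56°C ✓ — passes.
Candidate 4 (20 nt, A=6 T=5 G=5 C=4): longest run = 3 ✓; length 20 ✓; Tm = 2·11 + 4·9 = 58°C ✓ — passes.

Candidate 1, Candidate 3 and Candidate 4.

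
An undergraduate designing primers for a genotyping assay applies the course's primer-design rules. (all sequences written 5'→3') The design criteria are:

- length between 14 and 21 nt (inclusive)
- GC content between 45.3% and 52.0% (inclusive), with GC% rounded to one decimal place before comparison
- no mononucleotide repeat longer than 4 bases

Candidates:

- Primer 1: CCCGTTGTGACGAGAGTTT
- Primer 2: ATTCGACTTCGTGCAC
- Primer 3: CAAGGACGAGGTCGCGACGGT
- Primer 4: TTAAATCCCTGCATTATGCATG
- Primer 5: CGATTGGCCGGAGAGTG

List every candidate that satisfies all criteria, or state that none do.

Primer 2 only.

Primer 1 (19 nt, A=3 T=6 G=6 C=4): length 19 ✓; GC 10/19 = 52.6%, outside 45.3–52.0% ✗; longest run = 3 ✓ — fails.
Primer 2 (16 nt, A=3 T=5 G=3 C=5): length 16 ✓; GC 8/16 = 50.0% ✓; longest run = 2 ✓ — passes.
Primer 3 (21 nt, A=5 T=2 G=9 C=5): length 21 ✓; GC 14/21 = 66.7%, outside 45.3–52.0% ✗; longest run = 2 ✓ — fails.
Primer 4 (22 nt, A=6 T=8 G=3 C=5): length 22, outside 14–21 ✗; GC 8/22 = 36.4%, outside 45.3–52.0% ✗; longest run = 3 ✓ — fails.
Primer 5 (17 nt, A=3 T=3 G=8 C=3): length 17 ✓; GC 11/17 = 64.7%, outside 45.3–52.0% ✗; longest run = 2 ✓ — fails.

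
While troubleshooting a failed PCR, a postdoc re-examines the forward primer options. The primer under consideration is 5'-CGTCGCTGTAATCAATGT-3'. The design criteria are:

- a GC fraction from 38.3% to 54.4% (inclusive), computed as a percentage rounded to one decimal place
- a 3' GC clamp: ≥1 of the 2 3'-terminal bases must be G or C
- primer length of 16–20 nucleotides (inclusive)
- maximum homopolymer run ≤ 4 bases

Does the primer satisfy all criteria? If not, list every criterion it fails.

Base counts: A=4, T=6, G=4, C=4 (length 18).
GC content: GC 8/18 = 44.4% ✓
GC clamp: 3' end GT has 1 G/C ✓
length: length 18 ✓
homopolymer run: longest run = 2 ✓

Meets all criteria.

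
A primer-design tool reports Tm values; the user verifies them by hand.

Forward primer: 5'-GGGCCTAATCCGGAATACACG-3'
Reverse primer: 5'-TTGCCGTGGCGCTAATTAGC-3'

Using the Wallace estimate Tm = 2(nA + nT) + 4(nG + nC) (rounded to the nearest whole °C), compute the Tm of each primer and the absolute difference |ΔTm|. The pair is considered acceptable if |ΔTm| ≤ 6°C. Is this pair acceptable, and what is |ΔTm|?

|ΔTm| = 4°C; the pair is acceptable.

Forward: A=6 T=3 G=6 C=6 → Tm = 2·9 + 4·12 = 66°C.
Reverse: A=3 T=6 G=6 C=5 → Tm = 2·9 + 4·11 = 62°C.
|ΔTm| = |66 − 62| = 4°C, ≤ 6°C.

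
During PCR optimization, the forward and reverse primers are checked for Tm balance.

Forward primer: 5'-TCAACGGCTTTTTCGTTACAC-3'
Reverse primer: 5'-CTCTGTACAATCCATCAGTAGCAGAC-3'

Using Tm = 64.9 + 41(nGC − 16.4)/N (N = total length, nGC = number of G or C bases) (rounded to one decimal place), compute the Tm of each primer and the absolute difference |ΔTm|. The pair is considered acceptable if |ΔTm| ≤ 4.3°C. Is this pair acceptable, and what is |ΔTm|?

Forward: G+C = 9, N = 21 → Tm = 64.9 + 41·(9 − 16.4)/21 = 50.5°C.
Reverse: G+C = 12, N = 26 → Tm = 64.9 + 41·(12 − 16.4)/26 = 58.0°C.
|ΔTm| = |50.5 − 58.0| = 7.5°C, > 4.3°C.

|ΔTm| = 7.5°C; the pair is not acceptable.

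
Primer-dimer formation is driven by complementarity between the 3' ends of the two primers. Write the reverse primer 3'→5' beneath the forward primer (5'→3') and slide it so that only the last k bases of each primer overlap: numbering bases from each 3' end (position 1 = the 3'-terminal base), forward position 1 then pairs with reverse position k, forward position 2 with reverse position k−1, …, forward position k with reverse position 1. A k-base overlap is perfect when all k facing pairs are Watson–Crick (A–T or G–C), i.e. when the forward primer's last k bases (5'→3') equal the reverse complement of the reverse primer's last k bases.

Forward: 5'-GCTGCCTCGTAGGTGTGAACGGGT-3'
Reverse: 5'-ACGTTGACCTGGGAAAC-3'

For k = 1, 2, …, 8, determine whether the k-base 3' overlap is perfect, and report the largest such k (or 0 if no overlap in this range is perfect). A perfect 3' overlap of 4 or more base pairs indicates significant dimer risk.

Last 8 bases (5'→3') — forward …GAACGGGT, reverse …TGGGAAAC.
Reverse complement of the reverse primer's last 8 bases: GTTTCCCA; its first k bases are the reverse complement of the reverse primer's last k bases, so a perfect k-base overlap needs the forward primer's last k bases to equal them.
Comparing (forward last k vs required): k=1: T vs G ✗; k=2: GT vs GT ✓; k=3: GGT vs GTT ✗; k=4: GGGT vs GTTT ✗; k=5: CGGGT vs GTTTC ✗; k=6: ACGGGT vs GTTTCC ✗; k=7: AACGGGT vs GTTTCCC ✗; k=8: GAACGGGT vs GTTTCCCA ✗.
Only k = 2 is perfect, so the longest perfect 3' overlap is 2.

Longest perfect overlap: 2 complementary base pairs; below the dimer-risk threshold (threshold 4).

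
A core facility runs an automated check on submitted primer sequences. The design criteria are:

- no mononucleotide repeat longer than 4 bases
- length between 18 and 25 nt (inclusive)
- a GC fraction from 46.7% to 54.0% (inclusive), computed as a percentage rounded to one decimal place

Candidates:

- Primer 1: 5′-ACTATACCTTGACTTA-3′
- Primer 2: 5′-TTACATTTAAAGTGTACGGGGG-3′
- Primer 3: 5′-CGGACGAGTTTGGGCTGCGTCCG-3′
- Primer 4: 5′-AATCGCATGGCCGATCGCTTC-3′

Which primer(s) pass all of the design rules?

None of the candidates satisfy all criteria.

Primer 1 (16 nt, A=5 T=6 G=1 C=4): longest run = 2 ✓; length 16, outside 18–25 ✗; GC 5/16 = 31.3%, outside 46.7–54.0% ✗ — fails.
Primer 2 (22 nt, A=6 T=7 G=7 C=2): longest run = 5, exceeds 4 ✗; length 22 ✓; GC 9/22 = 40.9%, outside 46.7–54.0% ✗ — fails.
Primer 3 (23 nt, A=2 T=5 G=10 C=6): longest run = 3 ✓; length 23 ✓; GC 16/23 = 69.6%, outside 46.7–54.0% ✗ — fails.
Primer 4 (21 nt, A=4 T=5 G=5 C=7): longest run = 2 ✓; length 21 ✓; GC 12/21 = 57.1%, outside 46.7–54.0% ✗ — fails.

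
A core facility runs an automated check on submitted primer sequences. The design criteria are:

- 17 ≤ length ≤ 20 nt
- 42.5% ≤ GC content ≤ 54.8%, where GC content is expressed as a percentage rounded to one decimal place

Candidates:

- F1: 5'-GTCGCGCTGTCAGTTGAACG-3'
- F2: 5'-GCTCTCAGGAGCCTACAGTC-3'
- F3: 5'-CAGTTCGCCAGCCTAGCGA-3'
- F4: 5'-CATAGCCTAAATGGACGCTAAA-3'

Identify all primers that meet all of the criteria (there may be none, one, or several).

None of the candidates satisfy all criteria.

F1 (20 nt, A=3 T=5 G=7 C=5): length 20 ✓; GC 12/20 = 60.0%, outside 42.5–54.8% ✗ — fails.
F2 (20 nt, A=4 T=4 G=5 C=7): length 20 ✓; GC 12/20 = 60.0%, outside 42.5–54.8% ✗ — fails.
F3 (19 nt, A=4 T=3 G=5 C=7): length 19 ✓; GC 12/19 = 63.2%, outside 42.5–54.8% ✗ — fails.
F4 (22 nt, A=9 T=4 G=4 C=5): length 22, outside 17–20 ✗; GC 9/22 = 40.9%, outside 42.5–54.8% ✗ — fails.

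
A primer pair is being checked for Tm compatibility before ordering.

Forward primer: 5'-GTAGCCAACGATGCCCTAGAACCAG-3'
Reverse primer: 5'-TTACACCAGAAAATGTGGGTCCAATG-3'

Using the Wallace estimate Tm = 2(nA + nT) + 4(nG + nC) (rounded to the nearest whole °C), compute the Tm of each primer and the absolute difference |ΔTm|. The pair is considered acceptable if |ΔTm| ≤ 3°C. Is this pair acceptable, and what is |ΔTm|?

Forward: A=8 T=3 G=6 C=8 → Tm = 2·11 + 4·14 = 78°C.
Reverse: A=9 T=6 G=6 C=5 → Tm = 2·15 + 4·11 = 74°C.
|ΔTm| = |78 − 74| = 4°C, > 3°C.

|ΔTm| = 4°C; the pair is not acceptable.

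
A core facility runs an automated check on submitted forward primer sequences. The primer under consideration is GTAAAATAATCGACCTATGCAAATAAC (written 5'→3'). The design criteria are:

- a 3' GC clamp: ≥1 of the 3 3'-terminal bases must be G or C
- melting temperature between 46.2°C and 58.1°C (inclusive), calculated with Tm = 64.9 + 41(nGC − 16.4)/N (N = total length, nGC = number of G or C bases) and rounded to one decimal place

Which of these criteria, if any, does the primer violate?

Meets all criteria.

Base counts: A=13, T=6, G=3, C=5 (length 27).
GC clamp: 3' end AAC has 1 G/C ✓
Tm: Tm = 64.9 + 41·(8 − 16.4)/27 = 52.1°C ✓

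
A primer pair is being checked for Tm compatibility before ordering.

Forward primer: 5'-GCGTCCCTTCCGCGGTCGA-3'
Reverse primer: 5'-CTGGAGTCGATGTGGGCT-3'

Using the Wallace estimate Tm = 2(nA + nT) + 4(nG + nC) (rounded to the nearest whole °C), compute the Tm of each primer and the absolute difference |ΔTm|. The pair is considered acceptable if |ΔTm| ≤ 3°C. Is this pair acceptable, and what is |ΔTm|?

|ΔTm| = 8°C; the pair is not acceptable.

Forward: A=1 T=4 G=6 C=8 → Tm = 2·5 + 4·14 = 66°C.
Reverse: A=2 T=5 G=8 C=3 → Tm = 2·7 + 4·11 = 58°C.
|ΔTm| = |66 − 58| = 8°C, > 3°C.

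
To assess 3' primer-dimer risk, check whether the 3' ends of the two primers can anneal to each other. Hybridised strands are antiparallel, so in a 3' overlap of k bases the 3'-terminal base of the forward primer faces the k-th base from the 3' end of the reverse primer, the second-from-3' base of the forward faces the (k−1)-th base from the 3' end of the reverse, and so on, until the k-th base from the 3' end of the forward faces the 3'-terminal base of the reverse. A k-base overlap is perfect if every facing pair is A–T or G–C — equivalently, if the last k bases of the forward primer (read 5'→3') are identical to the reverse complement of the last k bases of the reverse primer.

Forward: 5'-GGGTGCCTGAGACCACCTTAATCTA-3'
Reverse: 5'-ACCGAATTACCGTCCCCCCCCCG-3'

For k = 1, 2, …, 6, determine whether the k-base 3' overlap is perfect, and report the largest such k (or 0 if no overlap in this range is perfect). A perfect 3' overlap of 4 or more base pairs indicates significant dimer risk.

Longest perfect overlap: 0 complementary base pairs; below the dimer-risk threshold (threshold 4).

Last 6 bases (5'→3') — forward …AATCTA, reverse …CCCCCG.
Reverse complement of the reverse primer's last 6 bases: CGGGGG; its first k bases are the reverse complement of the reverse primer's last k bases, so a perfect k-base overlap needs the forward primer's last k bases to equal them.
Comparing (forward last k vs required): k=1: A vs C ✗; k=2: TA vs CG ✗; k=3: CTA vs CGG ✗; k=4: TCTA vs CGGG ✗; k=5: ATCTA vs CGGGG ✗; k=6: AATCTA vs CGGGGG ✗.
No overlap length from 1 to 6 is perfect, so the longest perfect 3' overlap is 0.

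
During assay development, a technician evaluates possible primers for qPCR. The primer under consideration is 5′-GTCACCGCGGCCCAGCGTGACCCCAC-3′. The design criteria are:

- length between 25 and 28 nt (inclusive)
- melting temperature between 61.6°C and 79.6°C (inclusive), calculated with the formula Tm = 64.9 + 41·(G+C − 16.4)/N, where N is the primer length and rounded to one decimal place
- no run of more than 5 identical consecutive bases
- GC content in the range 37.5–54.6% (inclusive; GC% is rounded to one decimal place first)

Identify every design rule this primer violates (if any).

Base counts: A=4, T=2, G=7, C=13 (length 26).
length: length 26 ✓
Tm: Tm = 64.9 + 41·(20 − 16.4)/26 = 70.6°C ✓
homopolymer run: longest run = 4 ✓
GC content: GC 20/26 = 76.9%, outside 37.5–54.6% ✗

Fails: GC content.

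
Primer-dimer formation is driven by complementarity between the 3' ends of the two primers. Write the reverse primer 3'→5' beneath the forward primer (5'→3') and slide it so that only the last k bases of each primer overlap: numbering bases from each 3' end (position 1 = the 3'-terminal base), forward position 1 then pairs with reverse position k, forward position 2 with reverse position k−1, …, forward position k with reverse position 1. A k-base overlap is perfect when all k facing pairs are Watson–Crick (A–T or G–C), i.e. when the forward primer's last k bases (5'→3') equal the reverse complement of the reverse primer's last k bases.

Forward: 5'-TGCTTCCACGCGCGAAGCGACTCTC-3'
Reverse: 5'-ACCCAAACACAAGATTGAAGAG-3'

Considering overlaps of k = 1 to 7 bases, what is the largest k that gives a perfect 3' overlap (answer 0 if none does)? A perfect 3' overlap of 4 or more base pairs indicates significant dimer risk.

Last 7 bases (5'→3') — forward …GACTCTC, reverse …TGAAGAG.
Reverse complement of the reverse primer's last 7 bases: CTCTTCA; its first k bases are the reverse complement of the reverse primer's last k bases, so a perfect k-base overlap needs the forward primer's last k bases to equal them.
Comparing (forward last k vs required): k=1: C vs C ✓; k=2: TC vs CT ✗; k=3: CTC vs CTC ✓; k=4: TCTC vs CTCT ✗; k=5: CTCTC vs CTCTT ✗; k=6: ACTCTC vs CTCTTC ✗; k=7: GACTCTC vs CTCTTCA ✗.
Perfect overlaps at k = 1, 3; the largest is 3.

Longest perfect overlap: 3 complementary base pairs; below the dimer-risk threshold (threshold 4).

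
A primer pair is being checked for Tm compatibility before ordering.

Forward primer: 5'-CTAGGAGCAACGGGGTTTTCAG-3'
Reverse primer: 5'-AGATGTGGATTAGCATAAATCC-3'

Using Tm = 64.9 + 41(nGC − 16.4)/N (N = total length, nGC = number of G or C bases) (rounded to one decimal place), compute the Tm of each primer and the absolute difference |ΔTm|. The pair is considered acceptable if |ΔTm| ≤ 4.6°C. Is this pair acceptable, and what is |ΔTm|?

Forward: G+C = 12, N = 22 → Tm = 64.9 + 41·(12 − 16.4)/22 = 56.7°C.
Reverse: G+C = 8, N = 22 → Tm = 64.9 + 41·(8 − 16.4)/22 = 49.2°C.
|ΔTm| = |56.7 − 49.2| = 7.5°C, > 4.6°C.

|ΔTm| = 7.5°C; the pair is not acceptable.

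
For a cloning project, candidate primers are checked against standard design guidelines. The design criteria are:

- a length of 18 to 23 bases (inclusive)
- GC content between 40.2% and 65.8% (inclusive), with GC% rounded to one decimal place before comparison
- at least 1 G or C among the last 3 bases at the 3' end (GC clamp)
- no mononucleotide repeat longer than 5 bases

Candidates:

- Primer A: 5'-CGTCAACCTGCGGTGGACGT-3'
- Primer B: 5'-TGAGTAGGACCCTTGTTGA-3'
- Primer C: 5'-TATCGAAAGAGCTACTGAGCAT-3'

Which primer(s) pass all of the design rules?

Primer A, Primer B and Primer C.

Primer A (20 nt, A=3 T=4 G=7 C=6): length 20 ✓; GC 13/20 = 65.0% ✓; 3' end CGT has 2 G/C ✓; longest run = 2 ✓ — passes.
Primer B (19 nt, A=4 T=6 G=6 C=3): length 19 ✓; GC 9/19 = 47.4% ✓; 3' end TGA has 1 G/C ✓; longest run = 3 ✓ — passes.
Primer C (22 nt, A=8 T=5 G=5 C=4): length 22 ✓; GC 9/22 = 40.9% ✓; 3' end CAT has 1 G/C ✓; longest run = 3 ✓ — passes.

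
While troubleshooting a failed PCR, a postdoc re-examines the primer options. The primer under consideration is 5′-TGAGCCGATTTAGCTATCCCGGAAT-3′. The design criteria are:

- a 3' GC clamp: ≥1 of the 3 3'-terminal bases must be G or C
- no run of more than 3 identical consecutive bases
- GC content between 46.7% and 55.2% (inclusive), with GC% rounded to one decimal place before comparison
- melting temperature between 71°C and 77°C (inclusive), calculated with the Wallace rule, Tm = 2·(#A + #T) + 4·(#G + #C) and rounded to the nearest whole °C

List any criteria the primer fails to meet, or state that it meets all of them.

Base counts: A=6, T=7, G=6, C=6 (length 25).
GC clamp: 3' end AAT has 0 G/C, need ≥1 ✗
homopolymer run: longest run = 3 ✓
GC content: GC 12/25 = 48.0% ✓
Tm: Tm = 2·13 + 4·12 = 74°C ✓

Fails: GC clamp.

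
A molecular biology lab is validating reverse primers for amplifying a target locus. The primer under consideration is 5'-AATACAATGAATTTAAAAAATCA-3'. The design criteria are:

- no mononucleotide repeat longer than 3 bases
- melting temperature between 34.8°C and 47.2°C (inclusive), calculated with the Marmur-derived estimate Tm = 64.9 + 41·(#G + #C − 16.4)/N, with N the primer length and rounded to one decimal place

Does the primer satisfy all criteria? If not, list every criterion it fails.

Base counts: A=14, T=6, G=1, C=2 (length 23).
homopolymer run: longest run = 6, exceeds 3 ✗
Tm: Tm = 64.9 + 41·(3 − 16.4)/23 = 41.0°C ✓

Fails: homopolymer run.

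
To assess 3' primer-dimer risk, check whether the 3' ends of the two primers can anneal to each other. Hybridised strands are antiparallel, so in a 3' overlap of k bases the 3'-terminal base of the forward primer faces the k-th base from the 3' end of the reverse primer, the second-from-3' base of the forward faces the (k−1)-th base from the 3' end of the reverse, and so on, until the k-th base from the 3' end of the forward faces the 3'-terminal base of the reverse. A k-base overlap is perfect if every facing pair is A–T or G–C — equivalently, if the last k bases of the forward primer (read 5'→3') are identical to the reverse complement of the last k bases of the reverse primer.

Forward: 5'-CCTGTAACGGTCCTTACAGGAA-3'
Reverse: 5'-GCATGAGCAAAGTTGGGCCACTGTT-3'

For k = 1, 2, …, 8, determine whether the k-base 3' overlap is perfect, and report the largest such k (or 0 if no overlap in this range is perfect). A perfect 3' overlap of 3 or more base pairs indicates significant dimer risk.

Last 8 bases (5'→3') — forward …TACAGGAA, reverse …CCACTGTT.
Reverse complement of the reverse primer's last 8 bases: AACAGTGG; its first k bases are the reverse complement of the reverse primer's last k bases, so a perfect k-base overlap needs the forward primer's last k bases to equal them.
Comparing (forward last k vs required): k=1: A vs A ✓; k=2: AA vs AA ✓; k=3: GAA vs AAC ✗; k=4: GGAA vs AACA ✗; k=5: AGGAA vs AACAG ✗; k=6: CAGGAA vs AACAGT ✗; k=7: ACAGGAA vs AACAGTG ✗; k=8: TACAGGAA vs AACAGTGG ✗.
Perfect overlaps at k = 1, 2; the largest is 2.

Longest perfect overlap: 2 complementary base pairs; below the dimer-risk threshold (threshold 3).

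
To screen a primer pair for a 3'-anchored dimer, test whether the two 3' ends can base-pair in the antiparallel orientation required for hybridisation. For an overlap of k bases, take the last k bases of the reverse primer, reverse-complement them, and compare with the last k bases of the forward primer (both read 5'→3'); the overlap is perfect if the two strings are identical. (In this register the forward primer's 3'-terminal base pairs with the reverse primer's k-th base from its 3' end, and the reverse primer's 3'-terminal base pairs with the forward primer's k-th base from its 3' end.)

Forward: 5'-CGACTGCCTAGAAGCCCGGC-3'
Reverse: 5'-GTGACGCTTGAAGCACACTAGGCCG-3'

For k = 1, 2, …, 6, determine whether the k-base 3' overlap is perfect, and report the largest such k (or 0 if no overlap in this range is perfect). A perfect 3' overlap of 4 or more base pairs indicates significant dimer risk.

Longest perfect overlap: 4 complementary base pairs; significant dimer risk (threshold 4).

Last 6 bases (5'→3') — forward …CCCGGC, reverse …AGGCCG.
Reverse complement of the reverse primer's last 6 bases: CGGCCT; its first k bases are the reverse complement of the reverse primer's last k bases, so a perfect k-base overlap needs the forward primer's last k bases to equal them.
Comparing (forward last k vs required): k=1: C vs C ✓; k=2: GC vs CG ✗; k=3: GGC vs CGG ✗; k=4: CGGC vs CGGC ✓; k=5: CCGGC vs CGGCC ✗; k=6: CCCGGC vs CGGCCT ✗.
Perfect overlaps at k = 1, 4; the largest is 4.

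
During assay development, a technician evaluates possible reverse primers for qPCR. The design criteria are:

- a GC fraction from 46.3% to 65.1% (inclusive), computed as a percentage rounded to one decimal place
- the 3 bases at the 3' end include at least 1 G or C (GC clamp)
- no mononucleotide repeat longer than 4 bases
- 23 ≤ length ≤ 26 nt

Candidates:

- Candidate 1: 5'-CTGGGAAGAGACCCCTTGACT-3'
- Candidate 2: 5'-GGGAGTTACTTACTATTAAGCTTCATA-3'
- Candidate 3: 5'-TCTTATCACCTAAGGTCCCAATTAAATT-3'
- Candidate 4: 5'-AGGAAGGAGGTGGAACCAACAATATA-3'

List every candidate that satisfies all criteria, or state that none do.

None of the candidates satisfy all criteria.

Candidate 1 (21 nt, A=5 T=4 G=6 C=6): GC 12/21 = 57.1% ✓; 3' end ACT has 1 G/C ✓; longest run = 4 ✓; length 21, outside 23–26 ✗ — fails.
Candidate 2 (27 nt, A=8 T=10 G=5 C=4): GC 9/27 = 33.3%, outside 46.3–65.1% ✗; 3' end ATA has 0 G/C, need ≥1 ✗; longest run = 3 ✓; length 27, outside 23–26 ✗ — fails.
Candidate 3 (28 nt, A=9 T=10 G=2 C=7): GC 9/28 = 32.1%, outside 46.3–65.1% ✗; 3' end ATT has 0 G/C, need ≥1 ✗; longest run = 3 ✓; length 28, outside 23–26 ✗ — fails.
Candidate 4 (26 nt, A=12 T=3 G=8 C=3): GC 11/26 = 42.3%, outside 46.3–65.1% ✗; 3' end ATA has 0 G/C, need ≥1 ✗; longest run = 2 ✓; length 26 ✓ — fails.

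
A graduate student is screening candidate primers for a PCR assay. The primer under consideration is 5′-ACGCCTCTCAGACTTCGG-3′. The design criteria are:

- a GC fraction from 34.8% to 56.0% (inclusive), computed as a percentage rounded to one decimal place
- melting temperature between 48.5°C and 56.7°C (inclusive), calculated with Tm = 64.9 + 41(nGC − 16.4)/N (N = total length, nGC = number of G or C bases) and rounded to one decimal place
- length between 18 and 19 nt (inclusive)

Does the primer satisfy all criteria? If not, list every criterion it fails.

Base counts: A=3, T=4, G=4, C=7 (length 18).
GC content: GC 11/18 = 61.1%, outside 34.8–56.0% ✗
Tm: Tm = 64.9 + 41·(11 − 16.4)/18 = 52.6°C ✓
length: length 18 ✓

Fails: GC content.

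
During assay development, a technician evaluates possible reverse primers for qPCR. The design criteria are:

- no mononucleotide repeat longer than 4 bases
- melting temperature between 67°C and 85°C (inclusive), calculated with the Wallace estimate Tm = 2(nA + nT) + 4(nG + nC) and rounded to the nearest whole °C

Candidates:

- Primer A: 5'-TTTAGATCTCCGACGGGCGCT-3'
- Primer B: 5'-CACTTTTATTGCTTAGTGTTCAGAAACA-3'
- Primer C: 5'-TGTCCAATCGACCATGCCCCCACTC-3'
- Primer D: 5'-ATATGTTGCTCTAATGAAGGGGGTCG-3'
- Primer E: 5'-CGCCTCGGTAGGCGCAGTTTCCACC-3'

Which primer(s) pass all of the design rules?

Primer B and Primer E.

Primer A (21 nt, A=3 T=6 G=6 C=6): longest run = 3 ✓; Tm = 2·9 + 4·12 = 66°C, outside 67–85°C ✗ — fails.
Primer B (28 nt, A=8 T=11 G=4 C=5): longest run = 4 ✓; Tm = 2·19 + 4·9 = 74°C ✓ — passes.
Primer C (25 nt, A=5 T=5 G=3 C=12): longest run = 5, exceeds 4 ✗; Tm = 2·10 + 4·15 = 80°C ✓ — fails.
Primer D (26 nt, A=6 T=8 G=9 C=3): longest run = 5, exceeds 4 ✗; Tm = 2·14 + 4·12 = 76°C ✓ — fails.
Primer E (25 nt, A=3 T=5 G=7 C=10): longest run = 3 ✓; Tm = 2·8 + 4·17 = 84°C ✓ — passes.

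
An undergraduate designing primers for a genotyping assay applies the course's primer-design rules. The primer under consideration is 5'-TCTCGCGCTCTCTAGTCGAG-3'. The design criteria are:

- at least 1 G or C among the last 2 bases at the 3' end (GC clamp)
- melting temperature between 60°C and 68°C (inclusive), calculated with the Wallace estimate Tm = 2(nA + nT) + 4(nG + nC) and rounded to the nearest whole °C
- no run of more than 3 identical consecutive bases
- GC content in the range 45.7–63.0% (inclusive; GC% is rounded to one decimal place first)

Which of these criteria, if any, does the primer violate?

Meets all criteria.

Base counts: A=2, T=6, G=5, C=7 (length 20).
GC clamp: 3' end AG has 1 G/C ✓
Tm: Tm = 2·8 + 4·12 = 64°C ✓
homopolymer run: longest run = 1 ✓
GC content: GC 12/20 = 60.0% ✓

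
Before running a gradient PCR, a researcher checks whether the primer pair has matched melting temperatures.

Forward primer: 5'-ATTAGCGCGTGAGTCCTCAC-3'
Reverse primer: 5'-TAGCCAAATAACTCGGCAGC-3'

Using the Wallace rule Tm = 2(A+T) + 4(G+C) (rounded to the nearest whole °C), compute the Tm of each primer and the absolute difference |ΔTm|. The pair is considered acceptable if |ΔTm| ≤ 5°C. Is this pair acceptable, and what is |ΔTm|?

|ΔTm| = 2°C; the pair is acceptable.

Forward: A=4 T=5 G=5 C=6 → Tm = 2·9 + 4·11 = 62°C.
Reverse: A=7 T=3 G=4 C=6 → Tm = 2·10 + 4·10 = 60°C.
|ΔTm| = |62 − 60| = 2°C, ≤ 5°C.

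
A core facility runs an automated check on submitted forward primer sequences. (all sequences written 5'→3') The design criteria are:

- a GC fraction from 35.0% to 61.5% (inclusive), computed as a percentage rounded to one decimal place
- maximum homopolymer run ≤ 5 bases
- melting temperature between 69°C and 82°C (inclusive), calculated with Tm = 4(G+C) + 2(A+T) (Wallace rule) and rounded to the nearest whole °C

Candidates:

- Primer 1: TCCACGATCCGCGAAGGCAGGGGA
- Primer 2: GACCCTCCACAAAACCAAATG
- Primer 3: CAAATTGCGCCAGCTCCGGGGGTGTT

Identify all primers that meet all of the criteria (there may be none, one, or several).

None of the candidates satisfy all criteria.

Primer 1 (24 nt, A=6 T=2 G=9 C=7): GC 16/24 = 66.7%, outside 35.0–61.5% ✗; longest run = 4 ✓; Tm = 2·8 + 4·16 = 80°C ✓ — fails.
Primer 2 (21 nt, A=9 T=2 G=2 C=8): GC 10/21 = 47.6% ✓; longest run = 4 ✓; Tm = 2·11 + 4·10 = 62°C, outside 69–82°C ✗ — fails.
Primer 3 (26 nt, A=4 T=6 G=9 C=7): GC 16/26 = 61.5% ✓; longest run = 5 ✓; Tm = 2·10 + 4·16 = 84°C, outside 69–82°C ✗ — fails.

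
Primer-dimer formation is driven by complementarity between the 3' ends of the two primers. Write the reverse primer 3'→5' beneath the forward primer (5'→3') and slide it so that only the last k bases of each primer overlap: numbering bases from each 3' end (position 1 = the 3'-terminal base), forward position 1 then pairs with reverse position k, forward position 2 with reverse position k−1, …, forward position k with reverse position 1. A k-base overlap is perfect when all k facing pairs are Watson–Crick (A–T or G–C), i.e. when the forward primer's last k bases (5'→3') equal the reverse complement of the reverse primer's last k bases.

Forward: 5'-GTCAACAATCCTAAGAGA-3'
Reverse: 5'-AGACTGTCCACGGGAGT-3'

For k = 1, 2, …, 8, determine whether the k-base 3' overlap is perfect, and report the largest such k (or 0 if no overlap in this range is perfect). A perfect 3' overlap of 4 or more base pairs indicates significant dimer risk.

Longest perfect overlap: 1 complementary base pair; below the dimer-risk threshold (threshold 4).

Last 8 bases (5'→3') — forward …CTAAGAGA, reverse …ACGGGAGT.
Reverse complement of the reverse primer's last 8 bases: ACTCCCGT; its first k bases are the reverse complement of the reverse primer's last k bases, so a perfect k-base overlap needs the forward primer's last k bases to equal them.
Comparing (forward last k vs required): k=1: A vs A ✓; k=2: GA vs AC ✗; k=3: AGA vs ACT ✗; k=4: GAGA vs ACTC ✗; k=5: AGAGA vs ACTCC ✗; k=6: AAGAGA vs ACTCCC ✗; k=7: TAAGAGA vs ACTCCCG ✗; k=8: CTAAGAGA vs ACTCCCGT ✗.
Only k = 1 is perfect, so the longest perfect 3' overlap is 1.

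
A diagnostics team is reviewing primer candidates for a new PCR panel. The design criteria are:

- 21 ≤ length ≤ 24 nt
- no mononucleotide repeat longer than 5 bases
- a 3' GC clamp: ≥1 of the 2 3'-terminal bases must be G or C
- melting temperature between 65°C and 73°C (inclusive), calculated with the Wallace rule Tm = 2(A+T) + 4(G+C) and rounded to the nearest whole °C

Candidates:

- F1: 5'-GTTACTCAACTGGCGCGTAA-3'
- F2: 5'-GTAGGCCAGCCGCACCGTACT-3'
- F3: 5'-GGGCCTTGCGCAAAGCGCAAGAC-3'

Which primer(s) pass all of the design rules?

F2 only.

F1 (20 nt, A=5 T=5 G=5 C=5): length 20, outside 21–24 ✗; longest run = 2 ✓; 3' end AA has 0 G/C, need ≥1 ✗; Tm = 2·10 + 4·10 = 60°C, outside 65–73°C ✗ — fails.
F2 (21 nt, A=4 T=3 G=6 C=8): length 21 ✓; longest run = 2 ✓; 3' end CT has 1 G/C ✓; Tm = 2·7 + 4·14 = 70°C ✓ — passes.
F3 (23 nt, A=6 T=2 G=8 C=7): length 23 ✓; longest run = 3 ✓; 3' end AC has 1 G/C ✓; Tm = 2·8 + 4·15 = 76°C, outside 65–73°C ✗ — fails.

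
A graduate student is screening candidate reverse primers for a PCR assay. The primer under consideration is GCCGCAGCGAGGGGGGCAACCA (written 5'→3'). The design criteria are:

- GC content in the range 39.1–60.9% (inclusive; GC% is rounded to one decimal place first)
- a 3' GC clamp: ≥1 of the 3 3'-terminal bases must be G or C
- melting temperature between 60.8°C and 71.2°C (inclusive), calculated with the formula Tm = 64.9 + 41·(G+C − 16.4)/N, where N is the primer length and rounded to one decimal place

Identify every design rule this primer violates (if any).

Fails: GC content.

Base counts: A=5, T=0, G=10, C=7 (length 22).
GC content: GC 17/22 = 77.3%, outside 39.1–60.9% ✗
GC clamp: 3' end CCA has 2 G/C ✓
Tm: Tm = 64.9 + 41·(17 − 16.4)/22 = 66.0°C ✓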